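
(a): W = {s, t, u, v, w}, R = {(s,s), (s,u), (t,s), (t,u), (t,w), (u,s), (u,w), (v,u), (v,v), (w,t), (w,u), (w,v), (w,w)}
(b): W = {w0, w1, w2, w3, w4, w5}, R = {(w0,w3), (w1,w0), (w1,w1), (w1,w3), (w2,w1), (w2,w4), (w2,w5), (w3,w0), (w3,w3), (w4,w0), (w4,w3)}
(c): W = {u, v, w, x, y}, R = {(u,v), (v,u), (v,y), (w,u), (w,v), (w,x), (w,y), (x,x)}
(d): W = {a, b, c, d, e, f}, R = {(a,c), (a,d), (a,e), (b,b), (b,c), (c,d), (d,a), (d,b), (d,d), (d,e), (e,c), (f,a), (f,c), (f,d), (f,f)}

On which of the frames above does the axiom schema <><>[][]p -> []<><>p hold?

(a), (d)

The schema corresponds to a generalized confluence (Geach) condition: forall x forall y forall z ((x R^2 y & xRz) -> exists w (y R^2 w & z R^2 w)).
(a): holds.
(b): fails — w2R²w0, w2Rw5 but no w with w0R²w and w5R²w.
(c): fails — uR²u, uRv but no t with uR²t and vR²t.
(d): holds.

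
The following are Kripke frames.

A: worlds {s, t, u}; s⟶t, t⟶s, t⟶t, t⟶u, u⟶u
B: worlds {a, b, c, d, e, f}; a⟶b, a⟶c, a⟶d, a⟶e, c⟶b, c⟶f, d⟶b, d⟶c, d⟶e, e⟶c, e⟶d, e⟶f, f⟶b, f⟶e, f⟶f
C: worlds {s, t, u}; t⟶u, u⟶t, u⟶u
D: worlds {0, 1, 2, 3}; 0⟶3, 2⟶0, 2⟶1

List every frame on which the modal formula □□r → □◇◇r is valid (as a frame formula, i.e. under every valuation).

A, C

This is the axiom for a generalized confluence (Geach) condition; its first-order frame correspondent is ∀x ∀z (xRz → ∃w (xR²w ∧ zR²w)).
A: satisfies the condition.
B: fails — aRb but no w with aR²w and bR²w.
C: satisfies the condition.
D: fails — 0R3 but no w with 0R²w and 3R²w.
Valid on: A, C.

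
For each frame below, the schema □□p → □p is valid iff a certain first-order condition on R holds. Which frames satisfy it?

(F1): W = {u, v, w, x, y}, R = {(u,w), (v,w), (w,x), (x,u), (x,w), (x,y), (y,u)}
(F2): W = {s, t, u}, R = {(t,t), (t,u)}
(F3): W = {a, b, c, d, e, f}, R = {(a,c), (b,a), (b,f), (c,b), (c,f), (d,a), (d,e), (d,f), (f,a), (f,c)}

(F2)

This is the axiom for density; its first-order frame correspondent is ∀x ∀y (Rxy → ∃z (Rxz ∧ Rzy)).
(F1): fails — Ruw but no z with Ruz and Rzw.
(F2): condition met.
(F3): fails — Rde but no z with Rdz and Rze.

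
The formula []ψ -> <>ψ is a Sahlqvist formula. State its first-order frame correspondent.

seriality

This is the D axiom.
It corresponds to seriality: forall x exists y Rxy.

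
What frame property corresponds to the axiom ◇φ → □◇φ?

Suppose ◇φ→□◇φ is valid. Take Rxy, Rxz and set V(φ)={y}. Then ◇φ at x, so □◇φ at x, so ◇φ at z, so some w with Rzw has φ; w=y, i.e. Rzy. By symmetry of the argument, Ryz.

the Euclidean property: ∀x ∀y ∀z (Rxy ∧ Rxz → Ryz)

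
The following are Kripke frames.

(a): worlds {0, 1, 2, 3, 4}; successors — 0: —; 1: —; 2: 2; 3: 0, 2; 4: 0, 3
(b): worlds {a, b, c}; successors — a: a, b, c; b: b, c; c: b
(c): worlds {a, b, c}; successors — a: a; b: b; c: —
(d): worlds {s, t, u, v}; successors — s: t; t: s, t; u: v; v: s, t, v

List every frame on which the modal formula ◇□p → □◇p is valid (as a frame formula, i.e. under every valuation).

(b), (c), (d)

Frame correspondent (Sahlqvist): ∀x ∀y ∀z (Rxy ∧ Rxz → ∃w (Ryw ∧ Rzw)) — i.e. convergence.
(a): fails — R32 and R30 but 2 and 0 have no common successor.
(b): ✓.
(c): ✓.
(d): ✓.
Valid on: (b), (c), (d).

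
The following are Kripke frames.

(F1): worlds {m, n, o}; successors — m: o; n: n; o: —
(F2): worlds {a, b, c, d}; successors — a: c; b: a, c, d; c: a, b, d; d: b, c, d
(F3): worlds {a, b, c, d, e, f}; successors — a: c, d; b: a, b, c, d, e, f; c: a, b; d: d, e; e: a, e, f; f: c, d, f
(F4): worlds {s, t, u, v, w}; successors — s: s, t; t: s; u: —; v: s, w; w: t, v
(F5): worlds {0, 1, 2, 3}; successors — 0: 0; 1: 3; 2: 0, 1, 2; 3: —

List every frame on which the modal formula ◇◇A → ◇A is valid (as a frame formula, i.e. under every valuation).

Frame correspondent (Sahlqvist): ∀x ∀y ∀z (Rxy ∧ Ryz → Rxz) — i.e. transitivity.
(F1): condition met.
(F2): fails — Rbc and Rcb but not Rbb.
(F3): fails — Rde and Rea but not Rda.
(F4): fails — Rwt and Rts but not Rws.
(F5): fails — R21 and R13 but not R23.
Valid on: (F1).

(F1)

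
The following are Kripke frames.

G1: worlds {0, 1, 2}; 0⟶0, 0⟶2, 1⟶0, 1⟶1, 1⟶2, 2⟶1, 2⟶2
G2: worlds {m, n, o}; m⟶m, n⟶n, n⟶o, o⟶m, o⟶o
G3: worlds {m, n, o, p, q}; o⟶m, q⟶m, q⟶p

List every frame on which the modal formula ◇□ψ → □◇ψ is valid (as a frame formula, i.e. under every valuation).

G1, G2

The schema corresponds to convergence: ∀x ∀y ∀z (Rxy ∧ Rxz → ∃w (Ryw ∧ Rzw)).
G1: holds.
G2: holds.
G3: fails — Rom and Rom but m and m have no common successor.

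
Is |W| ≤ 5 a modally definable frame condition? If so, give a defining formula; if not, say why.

If a class were modally definable it would be closed under disjoint unions (Goldblatt–Thomason).
Any modal formula valid on each of 6 disjoint one-world frames is valid on their disjoint union (validity is preserved under disjoint unions). Each one-world frame has |W|=1≤5, but the union has |W|=6.
So the class is not modally definable.

Not definable by any modal formula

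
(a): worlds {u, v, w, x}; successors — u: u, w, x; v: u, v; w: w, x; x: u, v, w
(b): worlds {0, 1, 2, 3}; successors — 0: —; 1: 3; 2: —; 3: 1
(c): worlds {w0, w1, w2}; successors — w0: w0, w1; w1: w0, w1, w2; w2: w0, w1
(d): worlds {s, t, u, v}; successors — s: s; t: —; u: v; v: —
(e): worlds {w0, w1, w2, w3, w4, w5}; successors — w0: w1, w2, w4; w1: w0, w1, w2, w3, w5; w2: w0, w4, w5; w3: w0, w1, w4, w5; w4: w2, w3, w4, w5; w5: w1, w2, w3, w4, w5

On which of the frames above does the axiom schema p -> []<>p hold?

(b)

Frame correspondent (Sahlqvist): forall x forall y (Rxy -> Ryx) — i.e. symmetry.
(a): fails — Ruw but not Rwu.
(b): condition met.
(c): fails — Rw2w0 but not Rw0w2.
(d): fails — Ruv but not Rvu.
(e): fails — Rw1w2 but not Rw2w1.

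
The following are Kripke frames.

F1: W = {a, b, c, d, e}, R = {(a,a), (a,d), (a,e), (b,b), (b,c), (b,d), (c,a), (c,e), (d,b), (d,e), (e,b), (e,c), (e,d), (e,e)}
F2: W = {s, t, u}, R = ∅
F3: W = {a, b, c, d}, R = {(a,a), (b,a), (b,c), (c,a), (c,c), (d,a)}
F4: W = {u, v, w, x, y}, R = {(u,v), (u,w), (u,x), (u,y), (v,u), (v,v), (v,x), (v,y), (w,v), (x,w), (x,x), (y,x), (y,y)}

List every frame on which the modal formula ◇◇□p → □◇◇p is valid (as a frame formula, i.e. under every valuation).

F1, F2, F3

The schema corresponds to a generalized confluence (Geach) condition: ∀x ∀y ∀z ((xR²y ∧ xRz) → ∃w (yRw ∧ zR²w)).
F1: ✓.
F2: ✓.
F3: ✓.
F4: fails — uR²w, uRy but no t with wRt and yR²t.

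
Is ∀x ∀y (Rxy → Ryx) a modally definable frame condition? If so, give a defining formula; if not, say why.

Yes: it is symmetry, defined by the B schema r → □◇r.

Yes, by r → □◇r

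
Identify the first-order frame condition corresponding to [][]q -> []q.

density

This is the C4 axiom.
Its frame correspondent is density — forall x forall y (Rxy -> exists z (Rxz & Rzy)).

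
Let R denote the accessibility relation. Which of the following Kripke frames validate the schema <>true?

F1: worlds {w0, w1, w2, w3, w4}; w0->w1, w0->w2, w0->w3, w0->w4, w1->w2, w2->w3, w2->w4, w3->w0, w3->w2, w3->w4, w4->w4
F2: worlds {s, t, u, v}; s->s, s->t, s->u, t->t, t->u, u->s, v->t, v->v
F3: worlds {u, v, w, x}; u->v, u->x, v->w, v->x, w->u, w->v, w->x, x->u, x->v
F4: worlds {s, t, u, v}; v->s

This is the axiom for seriality; its first-order frame correspondent is forall x exists y Rxy.
F1: ✓.
F2: ✓.
F3: ✓.
F4: fails — world s has no successor.

F1, F2, F3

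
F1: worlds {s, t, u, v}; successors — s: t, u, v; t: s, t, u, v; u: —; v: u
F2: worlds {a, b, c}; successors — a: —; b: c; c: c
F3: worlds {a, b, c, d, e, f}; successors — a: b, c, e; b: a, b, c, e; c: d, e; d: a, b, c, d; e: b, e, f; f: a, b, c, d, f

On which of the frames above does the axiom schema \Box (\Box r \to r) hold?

The schema corresponds to shift-reflexivity: \forall x \forall y (Rxy \to Ryy).
F1: fails — Rtv but not Rvv.
F2: ✓.
F3: fails — Rda but not Raa.

F2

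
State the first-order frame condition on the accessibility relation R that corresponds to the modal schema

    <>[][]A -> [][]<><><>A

forall x forall y forall z ((xRy & x R^2 z) -> exists w (y R^2 w & z R^3 w))

This is a Sahlqvist (Geach-type) schema ◇^1□^2A → □^2◇^3A.
Minimal-valuation argument: fix x; take any y with xR^1y and any z with xR^2z. Set V(A) to the set of worlds R-reachable from y in exactly 2 steps. Then □^2A holds at y, so the antecedent holds at x; validity forces ◇^3A at z, giving a w with zR^3w and yR^2w.
First-order correspondent: forall x forall y forall z ((xRy & x R^2 z) -> exists w (y R^2 w & z R^3 w)).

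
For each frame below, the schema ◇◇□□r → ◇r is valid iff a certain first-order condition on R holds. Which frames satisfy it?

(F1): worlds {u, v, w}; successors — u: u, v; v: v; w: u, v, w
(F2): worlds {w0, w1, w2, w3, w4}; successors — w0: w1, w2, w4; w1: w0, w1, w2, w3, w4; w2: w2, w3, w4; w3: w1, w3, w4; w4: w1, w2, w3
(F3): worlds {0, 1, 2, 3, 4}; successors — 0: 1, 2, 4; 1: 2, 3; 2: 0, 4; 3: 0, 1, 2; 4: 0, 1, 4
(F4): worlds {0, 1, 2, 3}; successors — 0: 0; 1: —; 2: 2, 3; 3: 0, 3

Frame correspondent (Sahlqvist): ∀x ∀y (xR²y → ∃w (yR²w ∧ xRw)) — i.e. a generalized confluence (Geach) condition.
(F1): ✓.
(F2): ✓.
(F3): ✓.
(F4): fails — 2R²0 but no w with 0R²w and 2Rw.

(F1), (F2), (F3)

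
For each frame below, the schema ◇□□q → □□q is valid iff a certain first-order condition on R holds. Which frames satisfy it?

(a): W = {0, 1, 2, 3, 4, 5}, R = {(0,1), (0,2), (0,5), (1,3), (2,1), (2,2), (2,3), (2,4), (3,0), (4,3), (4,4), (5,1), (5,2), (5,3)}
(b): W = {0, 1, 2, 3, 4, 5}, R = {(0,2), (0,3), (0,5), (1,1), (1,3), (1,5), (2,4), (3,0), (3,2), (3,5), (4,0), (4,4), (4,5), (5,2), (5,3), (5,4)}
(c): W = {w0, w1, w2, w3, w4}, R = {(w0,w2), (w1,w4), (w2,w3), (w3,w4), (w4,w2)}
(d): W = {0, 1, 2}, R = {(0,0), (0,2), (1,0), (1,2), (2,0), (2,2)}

(d)

Frame correspondent (Sahlqvist): ∀x ∀y ∀z ((xRy ∧ xR²z) → ∃w (yR²w ∧ z = w)) — i.e. a generalized confluence (Geach) condition.
(a): fails — 0R1, 0R²1 but no w with 1R²w and 1=w.
(b): fails — 0R2, 0R²2 but no w with 2R²w and 2=w.
(c): fails — w0Rw2, w0R²w3 but no w with w2R²w and w3=w.
(d): holds.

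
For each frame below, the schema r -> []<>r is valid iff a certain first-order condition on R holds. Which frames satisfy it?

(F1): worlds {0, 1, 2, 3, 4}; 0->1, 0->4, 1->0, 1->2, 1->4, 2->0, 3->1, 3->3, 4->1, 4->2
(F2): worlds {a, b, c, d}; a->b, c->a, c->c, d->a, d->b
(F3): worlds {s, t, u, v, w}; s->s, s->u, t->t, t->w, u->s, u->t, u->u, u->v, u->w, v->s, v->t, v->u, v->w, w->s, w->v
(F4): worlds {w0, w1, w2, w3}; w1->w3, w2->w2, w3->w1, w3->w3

(F4)

The schema corresponds to symmetry: forall x forall y (Rxy -> Ryx).
(F1): fails — R31 but not R13.
(F2): fails — Rab but not Rba.
(F3): fails — Ruw but not Rwu.
(F4): holds.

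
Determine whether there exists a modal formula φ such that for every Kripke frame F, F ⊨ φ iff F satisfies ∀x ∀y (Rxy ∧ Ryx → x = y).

No — not modally definable

Modal frame validity is preserved under surjective bounded morphisms.
The 4-cycle (worlds 0,1,2,3 with 0→1→2→3→0) is antisymmetric. Sending even-indexed worlds to a and odd-indexed worlds to b is a surjective bounded morphism onto the two-world frame with a↔b, which is not antisymmetric.
So no modal formula (or set of formulas) defines exactly the antisymmetric frames.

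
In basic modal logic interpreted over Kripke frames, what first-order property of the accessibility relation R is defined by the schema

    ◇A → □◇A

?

Suppose ◇A→□◇A is valid. Take Rxy, Rxz and set V(A)={y}. Then ◇A at x, so □◇A at x, so ◇A at z, so some w with Rzw has A; w=y, i.e. Rzy. By symmetry of the argument, Ryz.

The Euclidean property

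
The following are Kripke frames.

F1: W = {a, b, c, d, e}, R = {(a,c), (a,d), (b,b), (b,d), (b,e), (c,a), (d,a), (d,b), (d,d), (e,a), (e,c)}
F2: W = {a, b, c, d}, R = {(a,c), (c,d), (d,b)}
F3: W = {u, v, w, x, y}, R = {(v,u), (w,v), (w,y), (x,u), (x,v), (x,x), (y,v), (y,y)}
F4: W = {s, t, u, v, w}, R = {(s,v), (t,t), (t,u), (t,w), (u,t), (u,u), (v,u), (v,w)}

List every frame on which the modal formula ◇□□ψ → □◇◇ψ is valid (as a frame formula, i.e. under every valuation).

F1

The schema corresponds to a generalized confluence (Geach) condition: ∀x ∀y ∀z ((xRy ∧ xRz) → ∃w (yR²w ∧ zR²w)).
F1: satisfies the condition.
F2: fails — cRd, cRd but no w with dR²w and dR²w.
F3: fails — vRu, vRu but no t with uR²t and uR²t.
F4: fails — tRt, tRw but no w* with tR²w* and wR²w*.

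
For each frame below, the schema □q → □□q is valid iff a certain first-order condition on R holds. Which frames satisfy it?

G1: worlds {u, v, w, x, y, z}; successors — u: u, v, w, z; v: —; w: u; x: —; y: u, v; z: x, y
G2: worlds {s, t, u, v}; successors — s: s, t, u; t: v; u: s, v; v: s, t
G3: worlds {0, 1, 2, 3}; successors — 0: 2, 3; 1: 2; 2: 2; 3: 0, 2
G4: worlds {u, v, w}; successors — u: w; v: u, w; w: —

G4

Frame correspondent (Sahlqvist): ∀x ∀y ∀z (Rxy ∧ Ryz → Rxz) — i.e. transitivity.
G1: fails — Ruz and Rzx but not Rux.
G2: fails — Ruv and Rvt but not Rut.
G3: fails — R03 and R30 but not R00.
G4: satisfies the condition.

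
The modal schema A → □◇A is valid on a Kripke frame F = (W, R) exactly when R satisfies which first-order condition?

symmetry

Suppose A→□◇A is valid. Take Rxy and set V(A)={x}. Then A at x, so □◇A at x, so ◇A at y, so some z with Ryz has A; z=x, i.e. Ryx.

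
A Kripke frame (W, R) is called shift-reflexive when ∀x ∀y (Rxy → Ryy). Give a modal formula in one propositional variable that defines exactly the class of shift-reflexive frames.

The condition is shift-reflexivity. The T□ schema □(□r → r) defines it.
Suppose □(□r→r) is valid. Take Rxy and set V(r)={w : Ryw}. Then at y, □r holds; since □(□r→r) at x, □r→r at y, so r at y, i.e. Ryy.

□(□r → r)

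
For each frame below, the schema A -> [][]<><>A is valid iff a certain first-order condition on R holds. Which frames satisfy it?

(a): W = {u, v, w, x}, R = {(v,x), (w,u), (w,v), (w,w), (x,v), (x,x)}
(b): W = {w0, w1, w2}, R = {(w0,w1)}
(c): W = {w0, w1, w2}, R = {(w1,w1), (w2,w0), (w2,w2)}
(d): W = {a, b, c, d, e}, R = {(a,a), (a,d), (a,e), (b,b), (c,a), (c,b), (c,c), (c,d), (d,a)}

(b)

Frame correspondent (Sahlqvist): forall x forall z (x R^2 z -> exists w (x = w & z R^2 w)) — i.e. a generalized confluence (Geach) condition.
(a): fails — wR²u but no t with w=t and uR²t.
(b): satisfies the condition.
(c): fails — w2R²w0 but no w with w2=w and w0R²w.
(d): fails — aR²e but no w with a=w and eR²w.
Valid on: (b).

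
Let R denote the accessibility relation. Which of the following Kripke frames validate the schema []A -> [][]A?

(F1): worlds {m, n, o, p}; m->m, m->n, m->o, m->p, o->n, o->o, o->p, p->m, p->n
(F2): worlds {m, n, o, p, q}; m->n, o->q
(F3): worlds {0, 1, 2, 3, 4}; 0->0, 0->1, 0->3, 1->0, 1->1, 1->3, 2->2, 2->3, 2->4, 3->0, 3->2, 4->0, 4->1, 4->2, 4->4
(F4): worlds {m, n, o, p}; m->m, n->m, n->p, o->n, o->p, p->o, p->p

The schema corresponds to transitivity: forall x forall y forall z (Rxy & Ryz -> Rxz).
(F1): fails — Rop and Rpm but not Rom.
(F2): ✓.
(F3): fails — R32 and R23 but not R33.
(F4): fails — Ron and Rnm but not Rom.

(F2)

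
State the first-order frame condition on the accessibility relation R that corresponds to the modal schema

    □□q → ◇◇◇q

∀x ∃w (xR²w ∧ xR³w)

This is a Sahlqvist (Geach-type) schema ◇^0□^2q → □^0◇^3q.
Minimal-valuation argument: fix x; take any y with xR^0y and any z with xR^0z. Set V(q) to the set of worlds R-reachable from y in exactly 2 steps. Then □^2q holds at y, so the antecedent holds at x; validity forces ◇^3q at z, giving a w with zR^3w and yR^2w.
First-order correspondent: ∀x ∃w (xR²w ∧ xR³w).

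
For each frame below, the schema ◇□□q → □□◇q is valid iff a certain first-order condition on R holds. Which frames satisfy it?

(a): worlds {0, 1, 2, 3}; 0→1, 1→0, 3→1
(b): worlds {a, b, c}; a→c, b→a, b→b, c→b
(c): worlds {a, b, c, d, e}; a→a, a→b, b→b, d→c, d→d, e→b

(a)

Frame correspondent (Sahlqvist): ∀x ∀y ∀z ((xRy ∧ xR²z) → ∃w (yR²w ∧ zRw)) — i.e. a generalized confluence (Geach) condition.
(a): ✓.
(b): fails — bRa, bR²a but no w with aR²w and aRw.
(c): fails — dRc, dR²c but no w with cR²w and cRw.
Valid on: (a).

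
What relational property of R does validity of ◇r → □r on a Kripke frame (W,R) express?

Partial functionality

Suppose ◇r→□r is valid. Take Rxy, Rxz and set V(r)={y}. Then ◇r at x, so □r at x, so r at z, i.e. z=y.
The converse is a direct semantic check.
So the correspondent is partial functionality.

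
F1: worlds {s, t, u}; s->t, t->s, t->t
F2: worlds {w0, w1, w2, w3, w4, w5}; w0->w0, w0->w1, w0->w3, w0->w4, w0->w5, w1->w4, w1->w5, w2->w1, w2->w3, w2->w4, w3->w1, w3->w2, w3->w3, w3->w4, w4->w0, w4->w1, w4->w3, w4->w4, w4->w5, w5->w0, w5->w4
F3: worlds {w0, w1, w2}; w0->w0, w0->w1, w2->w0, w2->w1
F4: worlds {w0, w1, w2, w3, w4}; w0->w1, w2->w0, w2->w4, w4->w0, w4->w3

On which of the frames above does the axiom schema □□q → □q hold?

Frame correspondent (Sahlqvist): ∀x ∀y (Rxy → ∃z (Rxz ∧ Rzy)) — i.e. density.
F1: condition met.
F2: condition met.
F3: condition met.
F4: fails — Rw2w4 but no z with Rw2z and Rzw4.

F1, F2, F3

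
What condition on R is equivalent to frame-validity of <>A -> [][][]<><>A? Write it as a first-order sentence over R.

forall x forall y forall z ((xRy & x R^3 z) -> exists w (y = w & z R^2 w))

This is a Sahlqvist (Geach-type) schema ◇^1□^0A → □^3◇^2A.
Minimal-valuation argument: fix x; take any y with xR^1y and any z with xR^3z. Set V(A) to the set of worlds R-reachable from y in exactly 0 steps. Then □^0A holds at y, so the antecedent holds at x; validity forces ◇^2A at z, giving a w with zR^2w and yR^0w.
First-order correspondent: forall x forall y forall z ((xRy & x R^3 z) -> exists w (y = w & z R^2 w)).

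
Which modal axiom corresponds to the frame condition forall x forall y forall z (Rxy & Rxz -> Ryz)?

◇p → □◇p

The condition is the Euclidean property. The 5 schema ◇p → □◇p defines it.
Suppose ◇p→□◇p is valid. Take Rxy, Rxz and set V(p)={y}. Then ◇p at x, so □◇p at x, so ◇p at z, so some w with Rzw has p; w=y, i.e. Rzy. By symmetry of the argument, Ryz.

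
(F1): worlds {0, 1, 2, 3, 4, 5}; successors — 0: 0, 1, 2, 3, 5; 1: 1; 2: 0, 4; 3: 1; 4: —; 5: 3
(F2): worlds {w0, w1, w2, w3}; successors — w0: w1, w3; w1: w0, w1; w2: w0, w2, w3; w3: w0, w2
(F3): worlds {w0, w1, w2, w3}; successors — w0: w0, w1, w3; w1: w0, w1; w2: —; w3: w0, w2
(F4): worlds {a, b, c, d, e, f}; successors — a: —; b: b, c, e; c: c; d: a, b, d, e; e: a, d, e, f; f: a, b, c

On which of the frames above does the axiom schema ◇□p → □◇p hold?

This is the axiom for convergence; its first-order frame correspondent is ∀x ∀y ∀z (Rxy ∧ Rxz → ∃w (Ryw ∧ Rzw)).
(F1): fails — R02 and R01 but 2 and 1 have no common successor.
(F2): fails — Rw2w0 and Rw2w3 but w0 and w3 have no common successor.
(F3): fails — Rw3w2 and Rw3w2 but w2 and w2 have no common successor.
(F4): fails — Rbc and Rbe but c and e have no common successor.

none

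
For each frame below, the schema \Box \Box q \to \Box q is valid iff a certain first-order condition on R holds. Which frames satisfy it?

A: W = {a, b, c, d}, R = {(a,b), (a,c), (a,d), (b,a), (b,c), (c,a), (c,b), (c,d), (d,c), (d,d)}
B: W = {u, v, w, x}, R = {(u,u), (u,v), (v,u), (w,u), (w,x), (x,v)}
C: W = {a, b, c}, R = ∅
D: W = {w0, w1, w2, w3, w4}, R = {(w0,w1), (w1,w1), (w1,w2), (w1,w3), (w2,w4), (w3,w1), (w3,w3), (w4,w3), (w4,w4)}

A, C, D

This is the axiom for density; its first-order frame correspondent is \forall x \forall y (Rxy \to \exists z (Rxz \wedge Rzy)).
A: holds.
B: fails — Rwx but no z with Rwz and Rzx.
C: holds.
D: holds.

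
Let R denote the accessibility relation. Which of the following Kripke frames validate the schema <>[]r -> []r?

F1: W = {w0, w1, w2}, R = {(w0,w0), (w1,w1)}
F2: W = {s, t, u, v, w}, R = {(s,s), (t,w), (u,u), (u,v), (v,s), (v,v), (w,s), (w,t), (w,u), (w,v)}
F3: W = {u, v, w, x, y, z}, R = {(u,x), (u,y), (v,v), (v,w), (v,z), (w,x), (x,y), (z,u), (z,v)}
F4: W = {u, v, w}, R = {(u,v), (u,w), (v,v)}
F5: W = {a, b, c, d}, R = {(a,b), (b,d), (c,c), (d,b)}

Frame correspondent (Sahlqvist): forall x forall y forall z (Rxy & Rxz -> Ryz) — i.e. the Euclidean property.
F1: holds.
F2: fails — Rtw and Rtw but not Rww.
F3: fails — Rux and Rux but not Rxx.
F4: fails — Ruv and Ruw but not Rvw.
F5: fails — Rab and Rab but not Rbb.

F1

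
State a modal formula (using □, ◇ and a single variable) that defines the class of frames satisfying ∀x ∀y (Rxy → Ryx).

A defining formula is ψ → □◇ψ (the B axiom).

ψ → □◇ψ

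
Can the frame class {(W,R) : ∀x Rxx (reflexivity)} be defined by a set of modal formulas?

Definable; □r → r defines it

Yes: it is reflexivity, defined by the T schema □r → r.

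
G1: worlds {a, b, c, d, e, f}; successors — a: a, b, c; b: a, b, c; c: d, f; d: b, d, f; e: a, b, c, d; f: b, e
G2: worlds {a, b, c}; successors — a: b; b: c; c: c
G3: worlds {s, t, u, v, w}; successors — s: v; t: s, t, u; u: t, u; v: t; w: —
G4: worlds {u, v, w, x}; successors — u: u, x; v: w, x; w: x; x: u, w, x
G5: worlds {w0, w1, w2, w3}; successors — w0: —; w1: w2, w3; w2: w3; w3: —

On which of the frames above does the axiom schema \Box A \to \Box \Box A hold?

This is the axiom for transitivity; its first-order frame correspondent is \forall x \forall y \forall z (Rxy \wedge Ryz \to Rxz).
G1: fails — Rbc and Rcd but not Rbd.
G2: fails — Rab and Rbc but not Rac.
G3: fails — Rut and Rts but not Rus.
G4: fails — Rwx and Rxw but not Rww.
G5: satisfies the condition.
Valid on: G5.

G5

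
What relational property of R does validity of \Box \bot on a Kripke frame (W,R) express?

□⊥ is valid iff no world has any successor (otherwise □⊥ fails at any world with one).
Conversely, any frame satisfying \forall x \forall y \neg Rxy validates the schema.
Frame condition: \forall x \forall y \neg Rxy.

Emptiness of R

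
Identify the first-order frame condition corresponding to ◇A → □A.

Partial functionality

This schema is the CD axiom.
Its frame correspondent is partial functionality — ∀x ∀y ∀z (Rxy ∧ Rxz → y = z).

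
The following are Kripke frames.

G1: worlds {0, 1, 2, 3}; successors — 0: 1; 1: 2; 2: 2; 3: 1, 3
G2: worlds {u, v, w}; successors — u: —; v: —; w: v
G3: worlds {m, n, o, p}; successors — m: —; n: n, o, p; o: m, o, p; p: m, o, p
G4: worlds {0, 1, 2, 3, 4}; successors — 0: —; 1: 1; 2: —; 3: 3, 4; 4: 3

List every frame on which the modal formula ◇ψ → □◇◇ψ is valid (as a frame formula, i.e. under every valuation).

G4

Frame correspondent (Sahlqvist): ∀x ∀y ∀z ((xRy ∧ xRz) → ∃w (y = w ∧ zR²w)) — i.e. a generalized confluence (Geach) condition.
G1: fails — 0R1, 0R1 but no w with 1=w and 1R²w.
G2: fails — wRv, wRv but no t with v=t and vR²t.
G3: fails — nRn, nRo but no w with n=w and oR²w.
G4: condition met.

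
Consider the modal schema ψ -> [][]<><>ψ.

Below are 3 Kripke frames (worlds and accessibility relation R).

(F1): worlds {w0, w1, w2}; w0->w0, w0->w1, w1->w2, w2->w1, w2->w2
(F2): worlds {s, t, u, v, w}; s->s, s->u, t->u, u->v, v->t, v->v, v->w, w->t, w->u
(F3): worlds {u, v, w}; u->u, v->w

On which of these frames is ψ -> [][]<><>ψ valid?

(F3)

Frame correspondent (Sahlqvist): forall x forall z (x R^2 z -> exists w (x = w & z R^2 w)) — i.e. a generalized confluence (Geach) condition.
(F1): fails — w0R²w1 but no w with w0=w and w1R²w.
(F2): fails — sR²u but no w* with s=w* and uR²w*.
(F3): condition met.
Valid on: (F3).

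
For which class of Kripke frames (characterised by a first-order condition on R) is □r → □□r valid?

Suppose □r→□□r is valid. Take Rxy, Ryz and set V(r)={w : Rxw}. Then □r at x, so □□r at x, so □r at y, so r at z, i.e. Rxz.
Conversely, on a frame with transitivity the schema holds at every world under every valuation.
So the correspondent is transitivity.

Transitivity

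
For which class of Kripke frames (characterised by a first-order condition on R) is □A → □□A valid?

transitivity

Suppose □A→□□A is valid. Take Rxy, Ryz and set V(A)={w : Rxw}. Then □A at x, so □□A at x, so □A at y, so A at z, i.e. Rxz.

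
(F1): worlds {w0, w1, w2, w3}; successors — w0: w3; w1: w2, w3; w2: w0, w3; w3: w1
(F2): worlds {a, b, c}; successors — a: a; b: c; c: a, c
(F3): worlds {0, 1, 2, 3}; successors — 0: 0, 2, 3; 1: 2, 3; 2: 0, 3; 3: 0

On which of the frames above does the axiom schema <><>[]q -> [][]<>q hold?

(F2), (F3)

The schema corresponds to a generalized confluence (Geach) condition: forall x forall y forall z ((x R^2 y & x R^2 z) -> exists w (yRw & zRw)).
(F1): fails — w1R²w0, w1R²w3 but no w with w0Rw and w3Rw.
(F2): satisfies the condition.
(F3): satisfies the condition.
Valid on: (F2), (F3).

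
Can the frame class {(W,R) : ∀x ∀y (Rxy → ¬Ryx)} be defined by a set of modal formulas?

Modal frame validity is preserved under surjective bounded morphisms.
The 3-cycle (worlds 0,1,2 with 0→1→2→0) is asymmetric. Mapping every world to a single reflexive point • is a surjective bounded morphism, and the reflexive point is not asymmetric (R•• but asymmetry requires ¬R••).
So no modal formula (or set of formulas) defines exactly the asymmetric frames.

No — not modally definable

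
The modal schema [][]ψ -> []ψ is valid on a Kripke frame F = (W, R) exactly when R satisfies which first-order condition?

Suppose □□ψ→□ψ is valid. Take Rxy and set V(ψ)={w : xR²w}. Then □□ψ at x, so □ψ at x, so ψ at y, i.e. ∃z(Rxz∧Rzy).
The converse is a direct semantic check.
So the correspondent is density.

density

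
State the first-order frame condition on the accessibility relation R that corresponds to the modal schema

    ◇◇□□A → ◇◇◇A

∀x ∀y (xR²y → ∃w (yR²w ∧ xR³w))

This is a Sahlqvist (Geach-type) schema ◇^2□^2A → □^0◇^3A.
Minimal-valuation argument: fix x; take any y with xR^2y and any z with xR^0z. Set V(A) to the set of worlds R-reachable from y in exactly 2 steps. Then □^2A holds at y, so the antecedent holds at x; validity forces ◇^3A at z, giving a w with zR^3w and yR^2w.
First-order correspondent: ∀x ∀y (xR²y → ∃w (yR²w ∧ xR³w)).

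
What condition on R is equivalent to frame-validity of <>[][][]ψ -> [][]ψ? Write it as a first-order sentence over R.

forall x forall y forall z ((xRy & x R^2 z) -> exists w (y R^3 w & z = w))

This is a Sahlqvist (Geach-type) schema ◇^1□^3ψ → □^2◇^0ψ.
First-order correspondent: forall x forall y forall z ((xRy & x R^2 z) -> exists w (y R^3 w & z = w)).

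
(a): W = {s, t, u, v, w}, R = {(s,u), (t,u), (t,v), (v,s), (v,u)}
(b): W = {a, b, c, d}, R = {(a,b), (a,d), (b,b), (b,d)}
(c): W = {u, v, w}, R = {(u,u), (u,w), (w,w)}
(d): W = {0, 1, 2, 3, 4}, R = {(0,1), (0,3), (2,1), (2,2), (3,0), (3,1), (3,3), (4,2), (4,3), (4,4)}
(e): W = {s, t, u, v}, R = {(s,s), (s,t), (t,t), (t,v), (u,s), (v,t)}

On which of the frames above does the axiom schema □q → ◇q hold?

This is the axiom for seriality; its first-order frame correspondent is ∀x ∃y Rxy.
(a): fails — world u has no successor.
(b): fails — world c has no successor.
(c): fails — world v has no successor.
(d): fails — world 1 has no successor.
(e): ✓.
Valid on: (e).

(e)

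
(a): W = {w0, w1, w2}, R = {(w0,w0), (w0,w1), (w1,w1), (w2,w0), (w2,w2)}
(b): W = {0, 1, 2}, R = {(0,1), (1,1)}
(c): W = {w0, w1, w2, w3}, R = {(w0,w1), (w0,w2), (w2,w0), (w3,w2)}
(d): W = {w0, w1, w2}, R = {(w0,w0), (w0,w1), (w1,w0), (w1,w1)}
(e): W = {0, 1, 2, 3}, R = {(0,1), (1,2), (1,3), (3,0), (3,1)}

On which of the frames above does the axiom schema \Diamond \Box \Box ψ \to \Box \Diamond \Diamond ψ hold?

(a), (b), (d)

Frame correspondent (Sahlqvist): \forall x \forall y \forall z ((xRy \wedge xRz) \to \exists w (y R^2 w \wedge z R^2 w)) — i.e. a generalized confluence (Geach) condition.
(a): satisfies the condition.
(b): satisfies the condition.
(c): fails — w0Rw1, w0Rw1 but no w with w1R²w and w1R²w.
(d): satisfies the condition.
(e): fails — 1R2, 1R2 but no w with 2R²w and 2R²w.
Valid on: (a), (b), (d).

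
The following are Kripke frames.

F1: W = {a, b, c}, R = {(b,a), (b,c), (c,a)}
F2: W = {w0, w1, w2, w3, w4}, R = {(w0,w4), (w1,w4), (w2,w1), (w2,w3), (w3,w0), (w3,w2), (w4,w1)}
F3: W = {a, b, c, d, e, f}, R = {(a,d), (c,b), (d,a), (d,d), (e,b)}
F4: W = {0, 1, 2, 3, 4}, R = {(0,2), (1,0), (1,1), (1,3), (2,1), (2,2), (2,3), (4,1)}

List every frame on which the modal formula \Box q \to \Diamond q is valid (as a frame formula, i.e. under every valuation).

Frame correspondent (Sahlqvist): \forall x \exists y Rxy — i.e. seriality.
F1: fails — world a has no successor.
F2: ✓.
F3: fails — world b has no successor.
F4: fails — world 3 has no successor.
Valid on: F2.

F2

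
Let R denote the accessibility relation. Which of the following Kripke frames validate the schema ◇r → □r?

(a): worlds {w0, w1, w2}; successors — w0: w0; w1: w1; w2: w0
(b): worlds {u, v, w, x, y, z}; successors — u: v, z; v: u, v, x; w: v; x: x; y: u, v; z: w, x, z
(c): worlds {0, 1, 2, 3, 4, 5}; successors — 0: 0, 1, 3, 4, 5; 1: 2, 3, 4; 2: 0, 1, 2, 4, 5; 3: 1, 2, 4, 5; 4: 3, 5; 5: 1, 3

(a)

The schema corresponds to partial functionality: ∀x ∀y ∀z (Rxy ∧ Rxz → y = z).
(a): condition met.
(b): fails — u sees both v and z.
(c): fails — 0 sees both 0 and 1.
Valid on: (a).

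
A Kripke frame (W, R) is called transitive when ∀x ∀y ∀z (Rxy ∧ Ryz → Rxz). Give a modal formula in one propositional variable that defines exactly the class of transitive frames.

□p → □□p

The condition is transitivity. The 4 schema □p → □□p defines it.
Suppose □p→□□p is valid. Take Rxy, Ryz and set V(p)={w : Rxw}. Then □p at x, so □□p at x, so □p at y, so p at z, i.e. Rxz.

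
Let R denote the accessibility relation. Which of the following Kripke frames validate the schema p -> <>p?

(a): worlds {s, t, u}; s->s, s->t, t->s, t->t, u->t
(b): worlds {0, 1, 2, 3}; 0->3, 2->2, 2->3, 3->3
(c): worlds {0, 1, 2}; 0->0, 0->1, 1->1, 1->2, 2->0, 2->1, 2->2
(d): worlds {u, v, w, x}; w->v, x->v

(c)

Frame correspondent (Sahlqvist): forall x Rxx — i.e. reflexivity.
(a): fails — world u does not see itself.
(b): fails — world 0 does not see itself.
(c): ✓.
(d): fails — world u does not see itself.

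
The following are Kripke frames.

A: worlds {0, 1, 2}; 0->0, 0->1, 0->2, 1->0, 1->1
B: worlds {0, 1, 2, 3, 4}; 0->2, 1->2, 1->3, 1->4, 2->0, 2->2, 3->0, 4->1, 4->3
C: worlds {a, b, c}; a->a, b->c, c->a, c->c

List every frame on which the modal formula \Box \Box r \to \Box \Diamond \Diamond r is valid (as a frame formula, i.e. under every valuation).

B, C

Frame correspondent (Sahlqvist): \forall x \forall z (xRz \to \exists w (x R^2 w \wedge z R^2 w)) — i.e. a generalized confluence (Geach) condition.
A: fails — 0R2 but no w with 0R²w and 2R²w.
B: satisfies the condition.
C: satisfies the condition.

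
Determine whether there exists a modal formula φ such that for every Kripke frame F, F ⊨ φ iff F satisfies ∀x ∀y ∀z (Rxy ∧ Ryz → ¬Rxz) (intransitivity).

No

Any modally definable frame class is closed under surjective bounded morphisms.
The 3-cycle (worlds 0,1,2 with 0→1→2→0) is intransitive. Mapping every world to a single reflexive point • is a surjective bounded morphism; the reflexive point is not intransitive (R••∧R•• but R••).
Hence intransitivity is not modally definable.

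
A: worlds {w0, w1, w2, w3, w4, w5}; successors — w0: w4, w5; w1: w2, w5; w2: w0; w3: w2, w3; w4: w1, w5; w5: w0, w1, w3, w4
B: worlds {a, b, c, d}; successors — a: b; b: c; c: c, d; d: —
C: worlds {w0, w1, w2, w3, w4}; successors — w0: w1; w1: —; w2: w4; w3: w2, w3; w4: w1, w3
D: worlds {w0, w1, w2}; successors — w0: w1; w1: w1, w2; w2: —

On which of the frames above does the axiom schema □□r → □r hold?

D

The schema corresponds to density: ∀x ∀y (Rxy → ∃z (Rxz ∧ Rzy)).
A: fails — Rw1w5 but no z with Rw1z and Rzw5.
B: fails — Rab but no z with Raz and Rzb.
C: fails — Rw2w4 but no z with Rw2z and Rzw4.
D: holds.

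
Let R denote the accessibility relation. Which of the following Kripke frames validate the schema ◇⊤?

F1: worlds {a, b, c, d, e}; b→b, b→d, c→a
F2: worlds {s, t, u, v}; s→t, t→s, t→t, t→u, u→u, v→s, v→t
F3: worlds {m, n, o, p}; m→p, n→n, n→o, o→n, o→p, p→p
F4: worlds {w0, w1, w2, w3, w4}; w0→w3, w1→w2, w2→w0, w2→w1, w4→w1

This is the axiom for seriality; its first-order frame correspondent is ∀x ∃y Rxy.
F1: fails — world a has no successor.
F2: condition met.
F3: condition met.
F4: fails — world w3 has no successor.
Valid on: F2, F3.

F2, F3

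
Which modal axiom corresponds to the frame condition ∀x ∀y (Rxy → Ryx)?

A defining formula is ψ → □◇ψ (the B axiom).
Suppose ψ→□◇ψ is valid. Take Rxy and set V(ψ)={x}. Then ψ at x, so □◇ψ at x, so ◇ψ at y, so some z with Ryz has ψ; z=x, i.e. Ryx.

ψ → □◇ψ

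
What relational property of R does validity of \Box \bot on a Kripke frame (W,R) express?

This is the Ver axiom.
Its frame correspondent is emptiness of R — \forall x \forall y \neg Rxy.

emptiness of R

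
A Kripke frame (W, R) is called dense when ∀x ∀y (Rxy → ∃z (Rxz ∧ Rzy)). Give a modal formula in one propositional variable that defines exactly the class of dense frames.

□□p → □p

The condition is density. The C4 schema □□p → □p defines it.
Suppose □□p→□p is valid. Take Rxy and set V(p)={w : xR²w}. Then □□p at x, so □p at x, so p at y, i.e. ∃z(Rxz∧Rzy).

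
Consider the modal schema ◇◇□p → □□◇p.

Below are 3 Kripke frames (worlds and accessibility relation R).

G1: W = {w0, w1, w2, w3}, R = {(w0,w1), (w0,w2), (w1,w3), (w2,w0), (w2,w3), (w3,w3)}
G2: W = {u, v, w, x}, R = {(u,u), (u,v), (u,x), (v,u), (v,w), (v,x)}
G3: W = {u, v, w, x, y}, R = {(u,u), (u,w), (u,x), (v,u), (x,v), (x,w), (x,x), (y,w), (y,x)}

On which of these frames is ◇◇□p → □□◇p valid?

none

This is the axiom for a generalized confluence (Geach) condition; its first-order frame correspondent is ∀x ∀y ∀z ((xR²y ∧ xR²z) → ∃w (yRw ∧ zRw)).
G1: fails — w0R²w0, w0R²w3 but no w with w0Rw and w3Rw.
G2: fails — uR²u, uR²w but no t with uRt and wRt.
G3: fails — uR²u, uR²w but no t with uRt and wRt.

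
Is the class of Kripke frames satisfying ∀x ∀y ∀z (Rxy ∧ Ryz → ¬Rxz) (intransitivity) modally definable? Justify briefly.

No

Any modally definable frame class is closed under surjective bounded morphisms.
The 5-cycle (worlds s,t,u,v,w with s→t→u→v→w→s) is intransitive. Mapping every world to a single reflexive point • is a surjective bounded morphism; the reflexive point is not intransitive (R••∧R•• but R••).
Hence intransitivity is not modally definable.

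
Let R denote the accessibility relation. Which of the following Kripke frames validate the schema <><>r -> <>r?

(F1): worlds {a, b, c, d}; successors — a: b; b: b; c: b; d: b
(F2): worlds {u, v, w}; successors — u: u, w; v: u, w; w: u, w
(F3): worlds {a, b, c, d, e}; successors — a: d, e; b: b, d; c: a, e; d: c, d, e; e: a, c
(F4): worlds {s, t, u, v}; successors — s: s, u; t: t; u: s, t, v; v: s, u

(F1), (F2)

This is the axiom for transitivity; its first-order frame correspondent is forall x forall y forall z (Rxy & Ryz -> Rxz).
(F1): ✓.
(F2): ✓.
(F3): fails — Rdc and Rca but not Rda.
(F4): fails — Ruv and Rvu but not Ruu.
Valid on: (F1), (F2).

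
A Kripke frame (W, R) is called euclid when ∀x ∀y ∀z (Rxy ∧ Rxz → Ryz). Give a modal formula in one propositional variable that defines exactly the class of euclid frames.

◇r → □◇r

The condition is the Euclidean property. The 5 schema ◇r → □◇r defines it.
Suppose ◇r→□◇r is valid. Take Rxy, Rxz and set V(r)={y}. Then ◇r at x, so □◇r at x, so ◇r at z, so some w with Rzw has r; w=y, i.e. Rzy. By symmetry of the argument, Ryz.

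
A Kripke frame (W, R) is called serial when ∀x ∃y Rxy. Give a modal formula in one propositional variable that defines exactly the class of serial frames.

□s → ◇s

A defining formula is □s → ◇s (the D axiom).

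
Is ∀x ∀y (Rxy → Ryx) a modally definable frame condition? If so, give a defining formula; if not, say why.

Definable; r → □◇r defines it

This is a Sahlqvist condition; the B axiom r → □◇r defines it.
Suppose r→□◇r is valid. Take Rxy and set V(r)={x}. Then r at x, so □◇r at x, so ◇r at y, so some z with Ryz has r; z=x, i.e. Ryx.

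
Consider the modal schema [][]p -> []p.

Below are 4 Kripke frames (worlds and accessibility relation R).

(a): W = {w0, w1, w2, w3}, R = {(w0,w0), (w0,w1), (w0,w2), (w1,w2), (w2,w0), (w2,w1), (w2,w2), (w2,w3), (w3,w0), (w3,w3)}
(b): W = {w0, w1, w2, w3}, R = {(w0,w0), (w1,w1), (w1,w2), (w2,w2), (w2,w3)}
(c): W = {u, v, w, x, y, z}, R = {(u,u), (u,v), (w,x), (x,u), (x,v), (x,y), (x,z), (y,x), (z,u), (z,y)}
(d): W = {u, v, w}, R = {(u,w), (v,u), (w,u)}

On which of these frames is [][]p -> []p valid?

This is the axiom for density; its first-order frame correspondent is forall x forall y (Rxy -> exists z (Rxz & Rzy)).
(a): satisfies the condition.
(b): satisfies the condition.
(c): fails — Ryx but no t with Ryt and Rtx.
(d): fails — Rvu but no z with Rvz and Rzu.

(a), (b)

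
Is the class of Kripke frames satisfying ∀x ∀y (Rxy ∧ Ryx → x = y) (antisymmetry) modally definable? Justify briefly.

Not modally definable

Any modally definable frame class is closed under surjective bounded morphisms.
The 8-cycle (worlds s,t,u,v,w,x,y,z with s→t→u→v→w→x→y→z→s) is antisymmetric. Sending even-indexed worlds to a and odd-indexed worlds to b is a surjective bounded morphism onto the two-world frame with a↔b, which is not antisymmetric.
So no modal formula (or set of formulas) defines exactly the antisymmetric frames.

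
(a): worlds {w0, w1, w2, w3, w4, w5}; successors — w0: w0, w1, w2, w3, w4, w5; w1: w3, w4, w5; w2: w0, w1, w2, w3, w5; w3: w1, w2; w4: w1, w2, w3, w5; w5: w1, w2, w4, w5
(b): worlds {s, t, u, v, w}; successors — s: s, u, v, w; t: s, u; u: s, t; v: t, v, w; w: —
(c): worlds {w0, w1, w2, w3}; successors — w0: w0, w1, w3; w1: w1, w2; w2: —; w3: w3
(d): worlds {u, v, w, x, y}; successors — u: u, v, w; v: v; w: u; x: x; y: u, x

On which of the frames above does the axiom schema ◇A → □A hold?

This is the axiom for partial functionality; its first-order frame correspondent is ∀x ∀y ∀z (Rxy ∧ Rxz → y = z).
(a): fails — w0 sees both w0 and w1.
(b): fails — s sees both s and u.
(c): fails — w0 sees both w0 and w1.
(d): fails — u sees both u and v.

none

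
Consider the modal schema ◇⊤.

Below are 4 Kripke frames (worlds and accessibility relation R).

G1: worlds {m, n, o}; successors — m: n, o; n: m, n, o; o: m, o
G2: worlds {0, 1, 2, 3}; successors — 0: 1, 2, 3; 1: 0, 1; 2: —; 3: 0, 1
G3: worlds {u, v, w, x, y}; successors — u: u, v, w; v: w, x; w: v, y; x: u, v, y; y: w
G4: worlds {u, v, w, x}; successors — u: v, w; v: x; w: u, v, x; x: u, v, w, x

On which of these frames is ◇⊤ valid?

G1, G3, G4

This is the axiom for seriality; its first-order frame correspondent is ∀x ∃y Rxy.
G1: satisfies the condition.
G2: fails — world 2 has no successor.
G3: satisfies the condition.
G4: satisfies the condition.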